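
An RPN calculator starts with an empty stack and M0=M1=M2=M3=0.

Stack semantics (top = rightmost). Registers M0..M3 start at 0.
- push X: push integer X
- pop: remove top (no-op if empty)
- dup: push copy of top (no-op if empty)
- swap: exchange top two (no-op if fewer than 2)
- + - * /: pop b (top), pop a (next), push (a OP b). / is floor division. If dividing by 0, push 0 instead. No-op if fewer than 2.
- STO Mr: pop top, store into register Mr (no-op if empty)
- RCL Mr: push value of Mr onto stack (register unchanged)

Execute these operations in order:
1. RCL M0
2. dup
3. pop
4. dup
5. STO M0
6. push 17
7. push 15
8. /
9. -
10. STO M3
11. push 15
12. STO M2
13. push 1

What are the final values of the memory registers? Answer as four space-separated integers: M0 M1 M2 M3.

Answer: 0 0 15 -1

Derivation:
After op 1 (RCL M0): stack=[0] mem=[0,0,0,0]
After op 2 (dup): stack=[0,0] mem=[0,0,0,0]
After op 3 (pop): stack=[0] mem=[0,0,0,0]
After op 4 (dup): stack=[0,0] mem=[0,0,0,0]
After op 5 (STO M0): stack=[0] mem=[0,0,0,0]
After op 6 (push 17): stack=[0,17] mem=[0,0,0,0]
After op 7 (push 15): stack=[0,17,15] mem=[0,0,0,0]
After op 8 (/): stack=[0,1] mem=[0,0,0,0]
After op 9 (-): stack=[-1] mem=[0,0,0,0]
After op 10 (STO M3): stack=[empty] mem=[0,0,0,-1]
After op 11 (push 15): stack=[15] mem=[0,0,0,-1]
After op 12 (STO M2): stack=[empty] mem=[0,0,15,-1]
After op 13 (push 1): stack=[1] mem=[0,0,15,-1]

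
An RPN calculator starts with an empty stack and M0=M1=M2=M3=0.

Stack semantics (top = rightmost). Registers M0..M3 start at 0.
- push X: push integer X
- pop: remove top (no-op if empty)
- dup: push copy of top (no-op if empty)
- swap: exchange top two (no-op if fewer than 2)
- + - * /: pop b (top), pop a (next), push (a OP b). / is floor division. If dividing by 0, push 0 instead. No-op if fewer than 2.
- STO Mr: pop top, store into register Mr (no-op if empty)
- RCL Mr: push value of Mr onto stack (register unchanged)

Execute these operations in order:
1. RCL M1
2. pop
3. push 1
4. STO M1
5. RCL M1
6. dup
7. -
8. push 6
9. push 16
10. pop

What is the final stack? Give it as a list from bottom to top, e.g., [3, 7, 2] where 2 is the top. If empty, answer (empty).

Answer: [0, 6]

Derivation:
After op 1 (RCL M1): stack=[0] mem=[0,0,0,0]
After op 2 (pop): stack=[empty] mem=[0,0,0,0]
After op 3 (push 1): stack=[1] mem=[0,0,0,0]
After op 4 (STO M1): stack=[empty] mem=[0,1,0,0]
After op 5 (RCL M1): stack=[1] mem=[0,1,0,0]
After op 6 (dup): stack=[1,1] mem=[0,1,0,0]
After op 7 (-): stack=[0] mem=[0,1,0,0]
After op 8 (push 6): stack=[0,6] mem=[0,1,0,0]
After op 9 (push 16): stack=[0,6,16] mem=[0,1,0,0]
After op 10 (pop): stack=[0,6] mem=[0,1,0,0]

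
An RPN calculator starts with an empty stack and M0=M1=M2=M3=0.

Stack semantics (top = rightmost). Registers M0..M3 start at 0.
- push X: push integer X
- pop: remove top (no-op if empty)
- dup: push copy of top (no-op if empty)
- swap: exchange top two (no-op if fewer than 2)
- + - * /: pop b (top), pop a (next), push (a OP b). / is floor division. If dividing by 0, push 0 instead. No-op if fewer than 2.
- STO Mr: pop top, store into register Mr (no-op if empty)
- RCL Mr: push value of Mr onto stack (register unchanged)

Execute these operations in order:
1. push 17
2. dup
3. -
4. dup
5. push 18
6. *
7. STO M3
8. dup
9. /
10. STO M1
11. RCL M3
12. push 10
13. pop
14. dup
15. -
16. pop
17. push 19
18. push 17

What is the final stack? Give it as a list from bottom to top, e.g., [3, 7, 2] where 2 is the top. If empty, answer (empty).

After op 1 (push 17): stack=[17] mem=[0,0,0,0]
After op 2 (dup): stack=[17,17] mem=[0,0,0,0]
After op 3 (-): stack=[0] mem=[0,0,0,0]
After op 4 (dup): stack=[0,0] mem=[0,0,0,0]
After op 5 (push 18): stack=[0,0,18] mem=[0,0,0,0]
After op 6 (*): stack=[0,0] mem=[0,0,0,0]
After op 7 (STO M3): stack=[0] mem=[0,0,0,0]
After op 8 (dup): stack=[0,0] mem=[0,0,0,0]
After op 9 (/): stack=[0] mem=[0,0,0,0]
After op 10 (STO M1): stack=[empty] mem=[0,0,0,0]
After op 11 (RCL M3): stack=[0] mem=[0,0,0,0]
After op 12 (push 10): stack=[0,10] mem=[0,0,0,0]
After op 13 (pop): stack=[0] mem=[0,0,0,0]
After op 14 (dup): stack=[0,0] mem=[0,0,0,0]
After op 15 (-): stack=[0] mem=[0,0,0,0]
After op 16 (pop): stack=[empty] mem=[0,0,0,0]
After op 17 (push 19): stack=[19] mem=[0,0,0,0]
After op 18 (push 17): stack=[19,17] mem=[0,0,0,0]

Answer: [19, 17]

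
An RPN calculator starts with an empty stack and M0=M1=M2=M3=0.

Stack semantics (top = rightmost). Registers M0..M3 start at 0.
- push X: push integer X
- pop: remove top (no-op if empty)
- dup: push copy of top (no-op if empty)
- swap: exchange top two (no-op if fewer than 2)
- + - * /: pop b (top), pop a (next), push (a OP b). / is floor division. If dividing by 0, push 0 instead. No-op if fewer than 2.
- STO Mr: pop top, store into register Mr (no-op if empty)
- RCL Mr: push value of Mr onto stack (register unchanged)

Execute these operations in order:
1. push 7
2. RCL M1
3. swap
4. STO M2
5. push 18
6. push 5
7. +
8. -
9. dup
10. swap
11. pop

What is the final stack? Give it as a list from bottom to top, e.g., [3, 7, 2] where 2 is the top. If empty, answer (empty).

After op 1 (push 7): stack=[7] mem=[0,0,0,0]
After op 2 (RCL M1): stack=[7,0] mem=[0,0,0,0]
After op 3 (swap): stack=[0,7] mem=[0,0,0,0]
After op 4 (STO M2): stack=[0] mem=[0,0,7,0]
After op 5 (push 18): stack=[0,18] mem=[0,0,7,0]
After op 6 (push 5): stack=[0,18,5] mem=[0,0,7,0]
After op 7 (+): stack=[0,23] mem=[0,0,7,0]
After op 8 (-): stack=[-23] mem=[0,0,7,0]
After op 9 (dup): stack=[-23,-23] mem=[0,0,7,0]
After op 10 (swap): stack=[-23,-23] mem=[0,0,7,0]
After op 11 (pop): stack=[-23] mem=[0,0,7,0]

Answer: [-23]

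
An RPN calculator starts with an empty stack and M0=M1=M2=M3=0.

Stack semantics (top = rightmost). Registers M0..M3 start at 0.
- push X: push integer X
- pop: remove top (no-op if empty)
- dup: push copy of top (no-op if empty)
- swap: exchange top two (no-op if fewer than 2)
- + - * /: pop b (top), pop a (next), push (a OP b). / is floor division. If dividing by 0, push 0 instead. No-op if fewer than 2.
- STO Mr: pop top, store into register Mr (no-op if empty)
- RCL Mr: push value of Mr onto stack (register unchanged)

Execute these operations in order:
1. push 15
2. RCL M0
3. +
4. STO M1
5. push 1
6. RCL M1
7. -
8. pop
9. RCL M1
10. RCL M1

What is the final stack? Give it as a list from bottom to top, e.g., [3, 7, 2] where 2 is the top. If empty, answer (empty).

Answer: [15, 15]

Derivation:
After op 1 (push 15): stack=[15] mem=[0,0,0,0]
After op 2 (RCL M0): stack=[15,0] mem=[0,0,0,0]
After op 3 (+): stack=[15] mem=[0,0,0,0]
After op 4 (STO M1): stack=[empty] mem=[0,15,0,0]
After op 5 (push 1): stack=[1] mem=[0,15,0,0]
After op 6 (RCL M1): stack=[1,15] mem=[0,15,0,0]
After op 7 (-): stack=[-14] mem=[0,15,0,0]
After op 8 (pop): stack=[empty] mem=[0,15,0,0]
After op 9 (RCL M1): stack=[15] mem=[0,15,0,0]
After op 10 (RCL M1): stack=[15,15] mem=[0,15,0,0]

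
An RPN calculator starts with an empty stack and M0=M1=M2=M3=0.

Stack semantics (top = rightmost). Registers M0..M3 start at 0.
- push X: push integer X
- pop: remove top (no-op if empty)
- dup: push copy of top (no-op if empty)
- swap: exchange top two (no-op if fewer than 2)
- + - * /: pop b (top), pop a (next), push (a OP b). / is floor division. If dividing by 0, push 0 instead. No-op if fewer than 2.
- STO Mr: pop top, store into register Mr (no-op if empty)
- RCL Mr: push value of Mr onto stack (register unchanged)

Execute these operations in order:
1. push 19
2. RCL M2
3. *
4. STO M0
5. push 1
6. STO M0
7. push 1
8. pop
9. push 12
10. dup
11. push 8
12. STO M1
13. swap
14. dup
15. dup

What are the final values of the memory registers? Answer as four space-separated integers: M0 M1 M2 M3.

After op 1 (push 19): stack=[19] mem=[0,0,0,0]
After op 2 (RCL M2): stack=[19,0] mem=[0,0,0,0]
After op 3 (*): stack=[0] mem=[0,0,0,0]
After op 4 (STO M0): stack=[empty] mem=[0,0,0,0]
After op 5 (push 1): stack=[1] mem=[0,0,0,0]
After op 6 (STO M0): stack=[empty] mem=[1,0,0,0]
After op 7 (push 1): stack=[1] mem=[1,0,0,0]
After op 8 (pop): stack=[empty] mem=[1,0,0,0]
After op 9 (push 12): stack=[12] mem=[1,0,0,0]
After op 10 (dup): stack=[12,12] mem=[1,0,0,0]
After op 11 (push 8): stack=[12,12,8] mem=[1,0,0,0]
After op 12 (STO M1): stack=[12,12] mem=[1,8,0,0]
After op 13 (swap): stack=[12,12] mem=[1,8,0,0]
After op 14 (dup): stack=[12,12,12] mem=[1,8,0,0]
After op 15 (dup): stack=[12,12,12,12] mem=[1,8,0,0]

Answer: 1 8 0 0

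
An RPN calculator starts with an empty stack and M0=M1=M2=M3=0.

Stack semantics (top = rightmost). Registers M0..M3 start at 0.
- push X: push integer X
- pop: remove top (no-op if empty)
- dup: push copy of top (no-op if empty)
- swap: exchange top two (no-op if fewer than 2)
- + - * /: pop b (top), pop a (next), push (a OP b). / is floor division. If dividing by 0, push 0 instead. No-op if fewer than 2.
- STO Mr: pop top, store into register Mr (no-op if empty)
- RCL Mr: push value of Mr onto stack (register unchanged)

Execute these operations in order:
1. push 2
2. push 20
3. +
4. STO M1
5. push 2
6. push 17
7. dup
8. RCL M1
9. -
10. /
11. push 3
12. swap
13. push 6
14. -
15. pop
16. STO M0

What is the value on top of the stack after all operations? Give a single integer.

After op 1 (push 2): stack=[2] mem=[0,0,0,0]
After op 2 (push 20): stack=[2,20] mem=[0,0,0,0]
After op 3 (+): stack=[22] mem=[0,0,0,0]
After op 4 (STO M1): stack=[empty] mem=[0,22,0,0]
After op 5 (push 2): stack=[2] mem=[0,22,0,0]
After op 6 (push 17): stack=[2,17] mem=[0,22,0,0]
After op 7 (dup): stack=[2,17,17] mem=[0,22,0,0]
After op 8 (RCL M1): stack=[2,17,17,22] mem=[0,22,0,0]
After op 9 (-): stack=[2,17,-5] mem=[0,22,0,0]
After op 10 (/): stack=[2,-4] mem=[0,22,0,0]
After op 11 (push 3): stack=[2,-4,3] mem=[0,22,0,0]
After op 12 (swap): stack=[2,3,-4] mem=[0,22,0,0]
After op 13 (push 6): stack=[2,3,-4,6] mem=[0,22,0,0]
After op 14 (-): stack=[2,3,-10] mem=[0,22,0,0]
After op 15 (pop): stack=[2,3] mem=[0,22,0,0]
After op 16 (STO M0): stack=[2] mem=[3,22,0,0]

Answer: 2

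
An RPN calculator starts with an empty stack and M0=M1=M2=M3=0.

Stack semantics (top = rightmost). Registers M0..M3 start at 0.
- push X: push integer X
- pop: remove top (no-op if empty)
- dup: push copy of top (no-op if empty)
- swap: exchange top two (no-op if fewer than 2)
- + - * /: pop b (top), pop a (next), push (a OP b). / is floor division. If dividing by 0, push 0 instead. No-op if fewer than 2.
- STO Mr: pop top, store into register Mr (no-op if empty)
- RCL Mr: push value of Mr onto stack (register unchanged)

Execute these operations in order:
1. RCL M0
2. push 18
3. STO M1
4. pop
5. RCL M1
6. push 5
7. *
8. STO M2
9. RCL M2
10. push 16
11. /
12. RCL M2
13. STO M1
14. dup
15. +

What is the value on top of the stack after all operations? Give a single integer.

After op 1 (RCL M0): stack=[0] mem=[0,0,0,0]
After op 2 (push 18): stack=[0,18] mem=[0,0,0,0]
After op 3 (STO M1): stack=[0] mem=[0,18,0,0]
After op 4 (pop): stack=[empty] mem=[0,18,0,0]
After op 5 (RCL M1): stack=[18] mem=[0,18,0,0]
After op 6 (push 5): stack=[18,5] mem=[0,18,0,0]
After op 7 (*): stack=[90] mem=[0,18,0,0]
After op 8 (STO M2): stack=[empty] mem=[0,18,90,0]
After op 9 (RCL M2): stack=[90] mem=[0,18,90,0]
After op 10 (push 16): stack=[90,16] mem=[0,18,90,0]
After op 11 (/): stack=[5] mem=[0,18,90,0]
After op 12 (RCL M2): stack=[5,90] mem=[0,18,90,0]
After op 13 (STO M1): stack=[5] mem=[0,90,90,0]
After op 14 (dup): stack=[5,5] mem=[0,90,90,0]
After op 15 (+): stack=[10] mem=[0,90,90,0]

Answer: 10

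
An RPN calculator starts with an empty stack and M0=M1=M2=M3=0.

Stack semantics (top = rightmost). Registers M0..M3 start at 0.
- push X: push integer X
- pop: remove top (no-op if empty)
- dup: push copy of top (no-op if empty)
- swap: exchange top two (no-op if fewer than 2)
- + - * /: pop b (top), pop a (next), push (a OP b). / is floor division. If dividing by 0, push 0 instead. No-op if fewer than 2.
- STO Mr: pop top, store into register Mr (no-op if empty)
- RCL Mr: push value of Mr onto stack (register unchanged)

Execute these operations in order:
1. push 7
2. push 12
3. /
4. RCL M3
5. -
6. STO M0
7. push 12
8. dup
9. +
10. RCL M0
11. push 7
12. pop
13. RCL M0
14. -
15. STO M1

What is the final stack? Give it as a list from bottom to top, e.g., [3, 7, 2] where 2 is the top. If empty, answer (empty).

Answer: [24]

Derivation:
After op 1 (push 7): stack=[7] mem=[0,0,0,0]
After op 2 (push 12): stack=[7,12] mem=[0,0,0,0]
After op 3 (/): stack=[0] mem=[0,0,0,0]
After op 4 (RCL M3): stack=[0,0] mem=[0,0,0,0]
After op 5 (-): stack=[0] mem=[0,0,0,0]
After op 6 (STO M0): stack=[empty] mem=[0,0,0,0]
After op 7 (push 12): stack=[12] mem=[0,0,0,0]
After op 8 (dup): stack=[12,12] mem=[0,0,0,0]
After op 9 (+): stack=[24] mem=[0,0,0,0]
After op 10 (RCL M0): stack=[24,0] mem=[0,0,0,0]
After op 11 (push 7): stack=[24,0,7] mem=[0,0,0,0]
After op 12 (pop): stack=[24,0] mem=[0,0,0,0]
After op 13 (RCL M0): stack=[24,0,0] mem=[0,0,0,0]
After op 14 (-): stack=[24,0] mem=[0,0,0,0]
After op 15 (STO M1): stack=[24] mem=[0,0,0,0]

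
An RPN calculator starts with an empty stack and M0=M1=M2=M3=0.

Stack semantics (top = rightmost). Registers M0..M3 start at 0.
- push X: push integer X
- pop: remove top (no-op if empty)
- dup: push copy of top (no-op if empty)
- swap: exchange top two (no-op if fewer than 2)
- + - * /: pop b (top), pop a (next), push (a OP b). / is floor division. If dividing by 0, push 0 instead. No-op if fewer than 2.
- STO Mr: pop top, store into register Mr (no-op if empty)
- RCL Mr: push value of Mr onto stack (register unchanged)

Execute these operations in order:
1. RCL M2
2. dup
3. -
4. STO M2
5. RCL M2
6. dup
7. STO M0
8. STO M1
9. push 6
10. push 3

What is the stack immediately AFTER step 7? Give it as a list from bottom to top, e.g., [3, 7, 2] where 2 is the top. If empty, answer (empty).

After op 1 (RCL M2): stack=[0] mem=[0,0,0,0]
After op 2 (dup): stack=[0,0] mem=[0,0,0,0]
After op 3 (-): stack=[0] mem=[0,0,0,0]
After op 4 (STO M2): stack=[empty] mem=[0,0,0,0]
After op 5 (RCL M2): stack=[0] mem=[0,0,0,0]
After op 6 (dup): stack=[0,0] mem=[0,0,0,0]
After op 7 (STO M0): stack=[0] mem=[0,0,0,0]

[0]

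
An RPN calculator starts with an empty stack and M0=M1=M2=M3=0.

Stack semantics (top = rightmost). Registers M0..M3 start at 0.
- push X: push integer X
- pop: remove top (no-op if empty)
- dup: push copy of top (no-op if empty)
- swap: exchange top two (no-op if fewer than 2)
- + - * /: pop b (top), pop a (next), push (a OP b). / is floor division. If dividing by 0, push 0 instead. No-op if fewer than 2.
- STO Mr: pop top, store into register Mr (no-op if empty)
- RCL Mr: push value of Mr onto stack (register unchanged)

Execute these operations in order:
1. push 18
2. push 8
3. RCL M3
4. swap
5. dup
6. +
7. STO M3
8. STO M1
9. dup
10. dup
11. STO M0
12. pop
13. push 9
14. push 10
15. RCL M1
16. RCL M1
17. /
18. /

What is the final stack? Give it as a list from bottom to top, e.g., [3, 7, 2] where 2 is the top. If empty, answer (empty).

After op 1 (push 18): stack=[18] mem=[0,0,0,0]
After op 2 (push 8): stack=[18,8] mem=[0,0,0,0]
After op 3 (RCL M3): stack=[18,8,0] mem=[0,0,0,0]
After op 4 (swap): stack=[18,0,8] mem=[0,0,0,0]
After op 5 (dup): stack=[18,0,8,8] mem=[0,0,0,0]
After op 6 (+): stack=[18,0,16] mem=[0,0,0,0]
After op 7 (STO M3): stack=[18,0] mem=[0,0,0,16]
After op 8 (STO M1): stack=[18] mem=[0,0,0,16]
After op 9 (dup): stack=[18,18] mem=[0,0,0,16]
After op 10 (dup): stack=[18,18,18] mem=[0,0,0,16]
After op 11 (STO M0): stack=[18,18] mem=[18,0,0,16]
After op 12 (pop): stack=[18] mem=[18,0,0,16]
After op 13 (push 9): stack=[18,9] mem=[18,0,0,16]
After op 14 (push 10): stack=[18,9,10] mem=[18,0,0,16]
After op 15 (RCL M1): stack=[18,9,10,0] mem=[18,0,0,16]
After op 16 (RCL M1): stack=[18,9,10,0,0] mem=[18,0,0,16]
After op 17 (/): stack=[18,9,10,0] mem=[18,0,0,16]
After op 18 (/): stack=[18,9,0] mem=[18,0,0,16]

Answer: [18, 9, 0]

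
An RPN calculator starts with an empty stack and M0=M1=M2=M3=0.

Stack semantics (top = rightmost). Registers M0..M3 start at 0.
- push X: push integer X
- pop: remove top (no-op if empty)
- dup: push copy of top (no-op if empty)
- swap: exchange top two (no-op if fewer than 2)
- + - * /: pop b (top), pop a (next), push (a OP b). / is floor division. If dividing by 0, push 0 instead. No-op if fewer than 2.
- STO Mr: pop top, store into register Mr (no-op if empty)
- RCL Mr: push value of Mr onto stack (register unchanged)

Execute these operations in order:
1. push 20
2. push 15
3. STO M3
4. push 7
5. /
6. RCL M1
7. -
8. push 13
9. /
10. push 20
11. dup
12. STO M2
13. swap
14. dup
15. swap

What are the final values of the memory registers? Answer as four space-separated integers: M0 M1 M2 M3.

After op 1 (push 20): stack=[20] mem=[0,0,0,0]
After op 2 (push 15): stack=[20,15] mem=[0,0,0,0]
After op 3 (STO M3): stack=[20] mem=[0,0,0,15]
After op 4 (push 7): stack=[20,7] mem=[0,0,0,15]
After op 5 (/): stack=[2] mem=[0,0,0,15]
After op 6 (RCL M1): stack=[2,0] mem=[0,0,0,15]
After op 7 (-): stack=[2] mem=[0,0,0,15]
After op 8 (push 13): stack=[2,13] mem=[0,0,0,15]
After op 9 (/): stack=[0] mem=[0,0,0,15]
After op 10 (push 20): stack=[0,20] mem=[0,0,0,15]
After op 11 (dup): stack=[0,20,20] mem=[0,0,0,15]
After op 12 (STO M2): stack=[0,20] mem=[0,0,20,15]
After op 13 (swap): stack=[20,0] mem=[0,0,20,15]
After op 14 (dup): stack=[20,0,0] mem=[0,0,20,15]
After op 15 (swap): stack=[20,0,0] mem=[0,0,20,15]

Answer: 0 0 20 15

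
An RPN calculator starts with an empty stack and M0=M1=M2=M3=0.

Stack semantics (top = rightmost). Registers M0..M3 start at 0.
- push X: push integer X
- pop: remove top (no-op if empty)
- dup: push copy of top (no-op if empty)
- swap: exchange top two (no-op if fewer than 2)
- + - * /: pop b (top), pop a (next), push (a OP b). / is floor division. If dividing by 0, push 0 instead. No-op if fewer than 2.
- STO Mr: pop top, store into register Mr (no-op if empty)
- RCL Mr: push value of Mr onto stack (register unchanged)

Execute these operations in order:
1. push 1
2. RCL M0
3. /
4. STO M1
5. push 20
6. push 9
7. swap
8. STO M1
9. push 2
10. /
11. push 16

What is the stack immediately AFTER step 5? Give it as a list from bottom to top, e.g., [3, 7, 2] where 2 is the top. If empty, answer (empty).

After op 1 (push 1): stack=[1] mem=[0,0,0,0]
After op 2 (RCL M0): stack=[1,0] mem=[0,0,0,0]
After op 3 (/): stack=[0] mem=[0,0,0,0]
After op 4 (STO M1): stack=[empty] mem=[0,0,0,0]
After op 5 (push 20): stack=[20] mem=[0,0,0,0]

[20]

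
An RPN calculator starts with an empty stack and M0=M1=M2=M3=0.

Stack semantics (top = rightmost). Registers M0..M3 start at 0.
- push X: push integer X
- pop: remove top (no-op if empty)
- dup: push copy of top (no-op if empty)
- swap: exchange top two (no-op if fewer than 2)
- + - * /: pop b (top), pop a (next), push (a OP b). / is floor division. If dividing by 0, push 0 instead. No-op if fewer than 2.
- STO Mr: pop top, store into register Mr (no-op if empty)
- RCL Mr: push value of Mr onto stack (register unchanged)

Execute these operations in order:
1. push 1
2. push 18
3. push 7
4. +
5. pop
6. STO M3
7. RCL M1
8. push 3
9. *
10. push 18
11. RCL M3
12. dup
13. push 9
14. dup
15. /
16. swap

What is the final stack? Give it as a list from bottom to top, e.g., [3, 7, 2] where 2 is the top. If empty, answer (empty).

Answer: [0, 18, 1, 1, 1]

Derivation:
After op 1 (push 1): stack=[1] mem=[0,0,0,0]
After op 2 (push 18): stack=[1,18] mem=[0,0,0,0]
After op 3 (push 7): stack=[1,18,7] mem=[0,0,0,0]
After op 4 (+): stack=[1,25] mem=[0,0,0,0]
After op 5 (pop): stack=[1] mem=[0,0,0,0]
After op 6 (STO M3): stack=[empty] mem=[0,0,0,1]
After op 7 (RCL M1): stack=[0] mem=[0,0,0,1]
After op 8 (push 3): stack=[0,3] mem=[0,0,0,1]
After op 9 (*): stack=[0] mem=[0,0,0,1]
After op 10 (push 18): stack=[0,18] mem=[0,0,0,1]
After op 11 (RCL M3): stack=[0,18,1] mem=[0,0,0,1]
After op 12 (dup): stack=[0,18,1,1] mem=[0,0,0,1]
After op 13 (push 9): stack=[0,18,1,1,9] mem=[0,0,0,1]
After op 14 (dup): stack=[0,18,1,1,9,9] mem=[0,0,0,1]
After op 15 (/): stack=[0,18,1,1,1] mem=[0,0,0,1]
After op 16 (swap): stack=[0,18,1,1,1] mem=[0,0,0,1]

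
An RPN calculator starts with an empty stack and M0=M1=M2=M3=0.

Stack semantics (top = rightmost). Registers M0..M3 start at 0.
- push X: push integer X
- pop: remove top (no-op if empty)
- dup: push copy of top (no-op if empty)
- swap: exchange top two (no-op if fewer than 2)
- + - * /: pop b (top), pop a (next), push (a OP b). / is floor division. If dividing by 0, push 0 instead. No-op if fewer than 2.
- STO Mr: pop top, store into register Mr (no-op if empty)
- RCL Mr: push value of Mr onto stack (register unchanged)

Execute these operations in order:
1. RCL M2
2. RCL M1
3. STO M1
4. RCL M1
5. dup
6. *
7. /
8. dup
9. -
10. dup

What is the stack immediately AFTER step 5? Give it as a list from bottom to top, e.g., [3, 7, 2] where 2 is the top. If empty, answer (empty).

After op 1 (RCL M2): stack=[0] mem=[0,0,0,0]
After op 2 (RCL M1): stack=[0,0] mem=[0,0,0,0]
After op 3 (STO M1): stack=[0] mem=[0,0,0,0]
After op 4 (RCL M1): stack=[0,0] mem=[0,0,0,0]
After op 5 (dup): stack=[0,0,0] mem=[0,0,0,0]

[0, 0, 0]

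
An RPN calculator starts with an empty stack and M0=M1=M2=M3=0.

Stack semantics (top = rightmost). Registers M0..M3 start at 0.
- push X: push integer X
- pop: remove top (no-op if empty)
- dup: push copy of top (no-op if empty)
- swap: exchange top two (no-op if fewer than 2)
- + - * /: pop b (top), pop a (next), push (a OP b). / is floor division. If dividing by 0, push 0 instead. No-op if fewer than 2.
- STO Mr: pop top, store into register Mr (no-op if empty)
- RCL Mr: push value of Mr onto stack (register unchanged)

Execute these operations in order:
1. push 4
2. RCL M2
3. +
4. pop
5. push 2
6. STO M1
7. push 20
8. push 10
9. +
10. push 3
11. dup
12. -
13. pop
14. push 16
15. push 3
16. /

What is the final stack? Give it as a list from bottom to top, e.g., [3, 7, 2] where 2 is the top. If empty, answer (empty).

Answer: [30, 5]

Derivation:
After op 1 (push 4): stack=[4] mem=[0,0,0,0]
After op 2 (RCL M2): stack=[4,0] mem=[0,0,0,0]
After op 3 (+): stack=[4] mem=[0,0,0,0]
After op 4 (pop): stack=[empty] mem=[0,0,0,0]
After op 5 (push 2): stack=[2] mem=[0,0,0,0]
After op 6 (STO M1): stack=[empty] mem=[0,2,0,0]
After op 7 (push 20): stack=[20] mem=[0,2,0,0]
After op 8 (push 10): stack=[20,10] mem=[0,2,0,0]
After op 9 (+): stack=[30] mem=[0,2,0,0]
After op 10 (push 3): stack=[30,3] mem=[0,2,0,0]
After op 11 (dup): stack=[30,3,3] mem=[0,2,0,0]
After op 12 (-): stack=[30,0] mem=[0,2,0,0]
After op 13 (pop): stack=[30] mem=[0,2,0,0]
After op 14 (push 16): stack=[30,16] mem=[0,2,0,0]
After op 15 (push 3): stack=[30,16,3] mem=[0,2,0,0]
After op 16 (/): stack=[30,5] mem=[0,2,0,0]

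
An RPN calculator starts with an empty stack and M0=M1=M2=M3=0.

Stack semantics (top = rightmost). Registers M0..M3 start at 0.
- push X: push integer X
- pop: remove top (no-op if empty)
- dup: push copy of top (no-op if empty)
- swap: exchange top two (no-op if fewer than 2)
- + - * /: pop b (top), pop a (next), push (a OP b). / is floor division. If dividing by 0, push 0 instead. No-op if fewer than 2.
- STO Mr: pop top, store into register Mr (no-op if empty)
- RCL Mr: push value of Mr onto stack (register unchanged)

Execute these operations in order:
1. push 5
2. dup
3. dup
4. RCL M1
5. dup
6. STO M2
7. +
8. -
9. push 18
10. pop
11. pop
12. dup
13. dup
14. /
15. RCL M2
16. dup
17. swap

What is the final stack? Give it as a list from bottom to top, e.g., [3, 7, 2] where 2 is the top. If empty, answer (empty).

After op 1 (push 5): stack=[5] mem=[0,0,0,0]
After op 2 (dup): stack=[5,5] mem=[0,0,0,0]
After op 3 (dup): stack=[5,5,5] mem=[0,0,0,0]
After op 4 (RCL M1): stack=[5,5,5,0] mem=[0,0,0,0]
After op 5 (dup): stack=[5,5,5,0,0] mem=[0,0,0,0]
After op 6 (STO M2): stack=[5,5,5,0] mem=[0,0,0,0]
After op 7 (+): stack=[5,5,5] mem=[0,0,0,0]
After op 8 (-): stack=[5,0] mem=[0,0,0,0]
After op 9 (push 18): stack=[5,0,18] mem=[0,0,0,0]
After op 10 (pop): stack=[5,0] mem=[0,0,0,0]
After op 11 (pop): stack=[5] mem=[0,0,0,0]
After op 12 (dup): stack=[5,5] mem=[0,0,0,0]
After op 13 (dup): stack=[5,5,5] mem=[0,0,0,0]
After op 14 (/): stack=[5,1] mem=[0,0,0,0]
After op 15 (RCL M2): stack=[5,1,0] mem=[0,0,0,0]
After op 16 (dup): stack=[5,1,0,0] mem=[0,0,0,0]
After op 17 (swap): stack=[5,1,0,0] mem=[0,0,0,0]

Answer: [5, 1, 0, 0]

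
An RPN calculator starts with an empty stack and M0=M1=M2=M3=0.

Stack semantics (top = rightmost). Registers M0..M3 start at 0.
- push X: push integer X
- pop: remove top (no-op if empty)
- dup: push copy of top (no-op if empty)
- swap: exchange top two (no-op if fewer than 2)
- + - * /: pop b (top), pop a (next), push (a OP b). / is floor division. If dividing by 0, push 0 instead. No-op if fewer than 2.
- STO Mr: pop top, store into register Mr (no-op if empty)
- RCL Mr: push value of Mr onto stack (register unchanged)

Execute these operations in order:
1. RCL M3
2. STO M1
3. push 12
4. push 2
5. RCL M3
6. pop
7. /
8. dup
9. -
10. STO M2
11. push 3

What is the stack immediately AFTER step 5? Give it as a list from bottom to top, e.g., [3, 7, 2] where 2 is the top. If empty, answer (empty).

After op 1 (RCL M3): stack=[0] mem=[0,0,0,0]
After op 2 (STO M1): stack=[empty] mem=[0,0,0,0]
After op 3 (push 12): stack=[12] mem=[0,0,0,0]
After op 4 (push 2): stack=[12,2] mem=[0,0,0,0]
After op 5 (RCL M3): stack=[12,2,0] mem=[0,0,0,0]

[12, 2, 0]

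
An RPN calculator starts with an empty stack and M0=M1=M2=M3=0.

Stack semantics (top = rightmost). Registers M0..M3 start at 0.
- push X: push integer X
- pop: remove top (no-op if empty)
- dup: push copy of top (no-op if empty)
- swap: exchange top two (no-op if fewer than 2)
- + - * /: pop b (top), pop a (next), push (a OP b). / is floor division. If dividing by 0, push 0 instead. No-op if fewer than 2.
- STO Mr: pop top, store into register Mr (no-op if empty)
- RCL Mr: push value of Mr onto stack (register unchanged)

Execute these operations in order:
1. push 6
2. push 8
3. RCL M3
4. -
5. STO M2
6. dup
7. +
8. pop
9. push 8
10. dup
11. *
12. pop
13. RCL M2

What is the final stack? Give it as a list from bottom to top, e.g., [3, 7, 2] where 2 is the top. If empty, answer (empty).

After op 1 (push 6): stack=[6] mem=[0,0,0,0]
After op 2 (push 8): stack=[6,8] mem=[0,0,0,0]
After op 3 (RCL M3): stack=[6,8,0] mem=[0,0,0,0]
After op 4 (-): stack=[6,8] mem=[0,0,0,0]
After op 5 (STO M2): stack=[6] mem=[0,0,8,0]
After op 6 (dup): stack=[6,6] mem=[0,0,8,0]
After op 7 (+): stack=[12] mem=[0,0,8,0]
After op 8 (pop): stack=[empty] mem=[0,0,8,0]
After op 9 (push 8): stack=[8] mem=[0,0,8,0]
After op 10 (dup): stack=[8,8] mem=[0,0,8,0]
After op 11 (*): stack=[64] mem=[0,0,8,0]
After op 12 (pop): stack=[empty] mem=[0,0,8,0]
After op 13 (RCL M2): stack=[8] mem=[0,0,8,0]

Answer: [8]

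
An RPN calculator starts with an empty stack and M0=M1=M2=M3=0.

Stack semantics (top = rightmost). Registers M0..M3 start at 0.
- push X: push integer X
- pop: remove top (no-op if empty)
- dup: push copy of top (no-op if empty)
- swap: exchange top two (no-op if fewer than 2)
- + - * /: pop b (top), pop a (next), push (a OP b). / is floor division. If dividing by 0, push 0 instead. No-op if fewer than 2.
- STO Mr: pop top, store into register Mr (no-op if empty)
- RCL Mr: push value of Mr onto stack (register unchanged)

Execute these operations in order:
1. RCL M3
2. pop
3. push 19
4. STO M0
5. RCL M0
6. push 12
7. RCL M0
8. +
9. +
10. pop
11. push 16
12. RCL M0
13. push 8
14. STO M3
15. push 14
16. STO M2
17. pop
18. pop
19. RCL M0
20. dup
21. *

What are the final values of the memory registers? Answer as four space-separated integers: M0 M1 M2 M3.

Answer: 19 0 14 8

Derivation:
After op 1 (RCL M3): stack=[0] mem=[0,0,0,0]
After op 2 (pop): stack=[empty] mem=[0,0,0,0]
After op 3 (push 19): stack=[19] mem=[0,0,0,0]
After op 4 (STO M0): stack=[empty] mem=[19,0,0,0]
After op 5 (RCL M0): stack=[19] mem=[19,0,0,0]
After op 6 (push 12): stack=[19,12] mem=[19,0,0,0]
After op 7 (RCL M0): stack=[19,12,19] mem=[19,0,0,0]
After op 8 (+): stack=[19,31] mem=[19,0,0,0]
After op 9 (+): stack=[50] mem=[19,0,0,0]
After op 10 (pop): stack=[empty] mem=[19,0,0,0]
After op 11 (push 16): stack=[16] mem=[19,0,0,0]
After op 12 (RCL M0): stack=[16,19] mem=[19,0,0,0]
After op 13 (push 8): stack=[16,19,8] mem=[19,0,0,0]
After op 14 (STO M3): stack=[16,19] mem=[19,0,0,8]
After op 15 (push 14): stack=[16,19,14] mem=[19,0,0,8]
After op 16 (STO M2): stack=[16,19] mem=[19,0,14,8]
After op 17 (pop): stack=[16] mem=[19,0,14,8]
After op 18 (pop): stack=[empty] mem=[19,0,14,8]
After op 19 (RCL M0): stack=[19] mem=[19,0,14,8]
After op 20 (dup): stack=[19,19] mem=[19,0,14,8]
After op 21 (*): stack=[361] mem=[19,0,14,8]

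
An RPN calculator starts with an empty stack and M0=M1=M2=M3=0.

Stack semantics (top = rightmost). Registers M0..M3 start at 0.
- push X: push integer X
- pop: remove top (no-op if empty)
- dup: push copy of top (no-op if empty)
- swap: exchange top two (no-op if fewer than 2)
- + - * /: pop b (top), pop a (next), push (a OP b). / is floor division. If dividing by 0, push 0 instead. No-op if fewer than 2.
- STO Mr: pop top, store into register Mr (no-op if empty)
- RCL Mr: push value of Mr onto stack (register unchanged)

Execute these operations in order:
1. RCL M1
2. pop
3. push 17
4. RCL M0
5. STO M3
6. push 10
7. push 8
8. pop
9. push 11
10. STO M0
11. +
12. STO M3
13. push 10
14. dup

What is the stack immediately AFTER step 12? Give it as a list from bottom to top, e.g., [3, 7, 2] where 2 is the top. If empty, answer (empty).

After op 1 (RCL M1): stack=[0] mem=[0,0,0,0]
After op 2 (pop): stack=[empty] mem=[0,0,0,0]
After op 3 (push 17): stack=[17] mem=[0,0,0,0]
After op 4 (RCL M0): stack=[17,0] mem=[0,0,0,0]
After op 5 (STO M3): stack=[17] mem=[0,0,0,0]
After op 6 (push 10): stack=[17,10] mem=[0,0,0,0]
After op 7 (push 8): stack=[17,10,8] mem=[0,0,0,0]
After op 8 (pop): stack=[17,10] mem=[0,0,0,0]
After op 9 (push 11): stack=[17,10,11] mem=[0,0,0,0]
After op 10 (STO M0): stack=[17,10] mem=[11,0,0,0]
After op 11 (+): stack=[27] mem=[11,0,0,0]
After op 12 (STO M3): stack=[empty] mem=[11,0,0,27]

(empty)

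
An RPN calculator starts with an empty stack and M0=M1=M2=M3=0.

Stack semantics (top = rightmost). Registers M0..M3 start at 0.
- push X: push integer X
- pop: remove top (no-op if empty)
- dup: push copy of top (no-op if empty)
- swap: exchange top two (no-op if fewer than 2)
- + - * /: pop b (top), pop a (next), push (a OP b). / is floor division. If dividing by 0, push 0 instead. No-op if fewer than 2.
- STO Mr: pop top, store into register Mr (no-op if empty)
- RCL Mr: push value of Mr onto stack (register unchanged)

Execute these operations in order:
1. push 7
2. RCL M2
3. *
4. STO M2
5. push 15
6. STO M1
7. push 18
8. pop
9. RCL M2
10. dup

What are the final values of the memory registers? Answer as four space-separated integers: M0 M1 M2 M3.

Answer: 0 15 0 0

Derivation:
After op 1 (push 7): stack=[7] mem=[0,0,0,0]
After op 2 (RCL M2): stack=[7,0] mem=[0,0,0,0]
After op 3 (*): stack=[0] mem=[0,0,0,0]
After op 4 (STO M2): stack=[empty] mem=[0,0,0,0]
After op 5 (push 15): stack=[15] mem=[0,0,0,0]
After op 6 (STO M1): stack=[empty] mem=[0,15,0,0]
After op 7 (push 18): stack=[18] mem=[0,15,0,0]
After op 8 (pop): stack=[empty] mem=[0,15,0,0]
After op 9 (RCL M2): stack=[0] mem=[0,15,0,0]
After op 10 (dup): stack=[0,0] mem=[0,15,0,0]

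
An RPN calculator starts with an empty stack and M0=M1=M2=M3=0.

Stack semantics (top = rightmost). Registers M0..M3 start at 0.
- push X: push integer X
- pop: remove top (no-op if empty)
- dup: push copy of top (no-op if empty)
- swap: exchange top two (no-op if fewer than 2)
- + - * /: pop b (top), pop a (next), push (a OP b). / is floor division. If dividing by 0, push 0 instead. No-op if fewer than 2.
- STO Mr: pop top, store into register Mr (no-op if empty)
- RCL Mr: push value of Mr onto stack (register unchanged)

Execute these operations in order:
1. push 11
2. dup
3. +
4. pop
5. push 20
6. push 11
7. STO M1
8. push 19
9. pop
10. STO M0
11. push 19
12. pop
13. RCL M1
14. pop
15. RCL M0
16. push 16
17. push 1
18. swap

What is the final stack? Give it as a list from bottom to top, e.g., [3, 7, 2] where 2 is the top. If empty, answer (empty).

Answer: [20, 1, 16]

Derivation:
After op 1 (push 11): stack=[11] mem=[0,0,0,0]
After op 2 (dup): stack=[11,11] mem=[0,0,0,0]
After op 3 (+): stack=[22] mem=[0,0,0,0]
After op 4 (pop): stack=[empty] mem=[0,0,0,0]
After op 5 (push 20): stack=[20] mem=[0,0,0,0]
After op 6 (push 11): stack=[20,11] mem=[0,0,0,0]
After op 7 (STO M1): stack=[20] mem=[0,11,0,0]
After op 8 (push 19): stack=[20,19] mem=[0,11,0,0]
After op 9 (pop): stack=[20] mem=[0,11,0,0]
After op 10 (STO M0): stack=[empty] mem=[20,11,0,0]
After op 11 (push 19): stack=[19] mem=[20,11,0,0]
After op 12 (pop): stack=[empty] mem=[20,11,0,0]
After op 13 (RCL M1): stack=[11] mem=[20,11,0,0]
After op 14 (pop): stack=[empty] mem=[20,11,0,0]
After op 15 (RCL M0): stack=[20] mem=[20,11,0,0]
After op 16 (push 16): stack=[20,16] mem=[20,11,0,0]
After op 17 (push 1): stack=[20,16,1] mem=[20,11,0,0]
After op 18 (swap): stack=[20,1,16] mem=[20,11,0,0]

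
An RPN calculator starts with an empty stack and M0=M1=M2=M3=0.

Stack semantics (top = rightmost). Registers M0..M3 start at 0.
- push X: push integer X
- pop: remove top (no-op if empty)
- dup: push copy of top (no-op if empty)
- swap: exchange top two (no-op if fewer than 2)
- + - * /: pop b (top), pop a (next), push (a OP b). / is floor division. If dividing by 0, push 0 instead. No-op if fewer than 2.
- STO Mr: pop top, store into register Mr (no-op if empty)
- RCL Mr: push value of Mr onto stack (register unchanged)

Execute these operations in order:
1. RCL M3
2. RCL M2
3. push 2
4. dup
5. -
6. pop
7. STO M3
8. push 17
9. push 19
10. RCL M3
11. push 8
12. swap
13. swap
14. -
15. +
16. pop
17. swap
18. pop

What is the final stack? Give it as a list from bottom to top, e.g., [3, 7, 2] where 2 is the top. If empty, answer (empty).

After op 1 (RCL M3): stack=[0] mem=[0,0,0,0]
After op 2 (RCL M2): stack=[0,0] mem=[0,0,0,0]
After op 3 (push 2): stack=[0,0,2] mem=[0,0,0,0]
After op 4 (dup): stack=[0,0,2,2] mem=[0,0,0,0]
After op 5 (-): stack=[0,0,0] mem=[0,0,0,0]
After op 6 (pop): stack=[0,0] mem=[0,0,0,0]
After op 7 (STO M3): stack=[0] mem=[0,0,0,0]
After op 8 (push 17): stack=[0,17] mem=[0,0,0,0]
After op 9 (push 19): stack=[0,17,19] mem=[0,0,0,0]
After op 10 (RCL M3): stack=[0,17,19,0] mem=[0,0,0,0]
After op 11 (push 8): stack=[0,17,19,0,8] mem=[0,0,0,0]
After op 12 (swap): stack=[0,17,19,8,0] mem=[0,0,0,0]
After op 13 (swap): stack=[0,17,19,0,8] mem=[0,0,0,0]
After op 14 (-): stack=[0,17,19,-8] mem=[0,0,0,0]
After op 15 (+): stack=[0,17,11] mem=[0,0,0,0]
After op 16 (pop): stack=[0,17] mem=[0,0,0,0]
After op 17 (swap): stack=[17,0] mem=[0,0,0,0]
After op 18 (pop): stack=[17] mem=[0,0,0,0]

Answer: [17]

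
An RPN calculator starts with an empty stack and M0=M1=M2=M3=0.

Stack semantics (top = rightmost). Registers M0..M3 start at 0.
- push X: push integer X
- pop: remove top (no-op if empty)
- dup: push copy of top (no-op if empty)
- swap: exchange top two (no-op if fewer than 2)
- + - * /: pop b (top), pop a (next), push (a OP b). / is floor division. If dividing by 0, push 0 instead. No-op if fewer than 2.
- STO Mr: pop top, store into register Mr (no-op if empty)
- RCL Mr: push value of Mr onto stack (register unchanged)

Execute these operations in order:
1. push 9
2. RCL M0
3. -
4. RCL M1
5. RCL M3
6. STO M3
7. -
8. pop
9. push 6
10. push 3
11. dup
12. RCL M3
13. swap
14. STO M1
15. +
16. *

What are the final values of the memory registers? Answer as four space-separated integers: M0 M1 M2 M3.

After op 1 (push 9): stack=[9] mem=[0,0,0,0]
After op 2 (RCL M0): stack=[9,0] mem=[0,0,0,0]
After op 3 (-): stack=[9] mem=[0,0,0,0]
After op 4 (RCL M1): stack=[9,0] mem=[0,0,0,0]
After op 5 (RCL M3): stack=[9,0,0] mem=[0,0,0,0]
After op 6 (STO M3): stack=[9,0] mem=[0,0,0,0]
After op 7 (-): stack=[9] mem=[0,0,0,0]
After op 8 (pop): stack=[empty] mem=[0,0,0,0]
After op 9 (push 6): stack=[6] mem=[0,0,0,0]
After op 10 (push 3): stack=[6,3] mem=[0,0,0,0]
After op 11 (dup): stack=[6,3,3] mem=[0,0,0,0]
After op 12 (RCL M3): stack=[6,3,3,0] mem=[0,0,0,0]
After op 13 (swap): stack=[6,3,0,3] mem=[0,0,0,0]
After op 14 (STO M1): stack=[6,3,0] mem=[0,3,0,0]
After op 15 (+): stack=[6,3] mem=[0,3,0,0]
After op 16 (*): stack=[18] mem=[0,3,0,0]

Answer: 0 3 0 0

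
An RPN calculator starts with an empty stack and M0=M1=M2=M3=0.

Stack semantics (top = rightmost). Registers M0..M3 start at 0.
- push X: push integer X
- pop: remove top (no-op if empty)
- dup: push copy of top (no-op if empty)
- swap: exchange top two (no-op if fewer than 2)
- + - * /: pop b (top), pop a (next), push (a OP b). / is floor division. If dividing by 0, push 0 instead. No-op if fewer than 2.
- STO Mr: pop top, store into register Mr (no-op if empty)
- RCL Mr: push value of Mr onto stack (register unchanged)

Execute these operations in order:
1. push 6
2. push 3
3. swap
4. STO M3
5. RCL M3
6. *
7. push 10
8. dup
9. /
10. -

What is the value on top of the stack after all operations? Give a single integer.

After op 1 (push 6): stack=[6] mem=[0,0,0,0]
After op 2 (push 3): stack=[6,3] mem=[0,0,0,0]
After op 3 (swap): stack=[3,6] mem=[0,0,0,0]
After op 4 (STO M3): stack=[3] mem=[0,0,0,6]
After op 5 (RCL M3): stack=[3,6] mem=[0,0,0,6]
After op 6 (*): stack=[18] mem=[0,0,0,6]
After op 7 (push 10): stack=[18,10] mem=[0,0,0,6]
After op 8 (dup): stack=[18,10,10] mem=[0,0,0,6]
After op 9 (/): stack=[18,1] mem=[0,0,0,6]
After op 10 (-): stack=[17] mem=[0,0,0,6]

Answer: 17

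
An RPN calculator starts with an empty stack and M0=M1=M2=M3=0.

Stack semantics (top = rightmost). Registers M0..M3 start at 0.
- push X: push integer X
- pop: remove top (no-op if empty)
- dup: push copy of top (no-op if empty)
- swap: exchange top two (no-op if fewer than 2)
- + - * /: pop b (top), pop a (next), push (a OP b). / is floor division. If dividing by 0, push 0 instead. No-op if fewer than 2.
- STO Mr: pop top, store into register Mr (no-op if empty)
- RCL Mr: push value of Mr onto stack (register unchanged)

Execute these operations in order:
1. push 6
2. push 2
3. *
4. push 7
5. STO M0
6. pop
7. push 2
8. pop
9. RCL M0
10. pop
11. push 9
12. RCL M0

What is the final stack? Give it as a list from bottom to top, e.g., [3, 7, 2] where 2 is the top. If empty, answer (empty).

After op 1 (push 6): stack=[6] mem=[0,0,0,0]
After op 2 (push 2): stack=[6,2] mem=[0,0,0,0]
After op 3 (*): stack=[12] mem=[0,0,0,0]
After op 4 (push 7): stack=[12,7] mem=[0,0,0,0]
After op 5 (STO M0): stack=[12] mem=[7,0,0,0]
After op 6 (pop): stack=[empty] mem=[7,0,0,0]
After op 7 (push 2): stack=[2] mem=[7,0,0,0]
After op 8 (pop): stack=[empty] mem=[7,0,0,0]
After op 9 (RCL M0): stack=[7] mem=[7,0,0,0]
After op 10 (pop): stack=[empty] mem=[7,0,0,0]
After op 11 (push 9): stack=[9] mem=[7,0,0,0]
After op 12 (RCL M0): stack=[9,7] mem=[7,0,0,0]

Answer: [9, 7]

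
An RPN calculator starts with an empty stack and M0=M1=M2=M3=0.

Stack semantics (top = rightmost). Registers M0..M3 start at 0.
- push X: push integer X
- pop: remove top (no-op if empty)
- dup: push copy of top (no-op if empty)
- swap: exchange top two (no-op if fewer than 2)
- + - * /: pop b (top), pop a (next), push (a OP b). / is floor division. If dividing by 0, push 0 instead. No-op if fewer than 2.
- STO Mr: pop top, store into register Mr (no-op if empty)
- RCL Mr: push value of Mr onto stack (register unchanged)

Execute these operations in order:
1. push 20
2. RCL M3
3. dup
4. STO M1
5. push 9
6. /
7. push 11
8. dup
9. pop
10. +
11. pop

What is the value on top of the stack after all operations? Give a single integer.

Answer: 20

Derivation:
After op 1 (push 20): stack=[20] mem=[0,0,0,0]
After op 2 (RCL M3): stack=[20,0] mem=[0,0,0,0]
After op 3 (dup): stack=[20,0,0] mem=[0,0,0,0]
After op 4 (STO M1): stack=[20,0] mem=[0,0,0,0]
After op 5 (push 9): stack=[20,0,9] mem=[0,0,0,0]
After op 6 (/): stack=[20,0] mem=[0,0,0,0]
After op 7 (push 11): stack=[20,0,11] mem=[0,0,0,0]
After op 8 (dup): stack=[20,0,11,11] mem=[0,0,0,0]
After op 9 (pop): stack=[20,0,11] mem=[0,0,0,0]
After op 10 (+): stack=[20,11] mem=[0,0,0,0]
After op 11 (pop): stack=[20] mem=[0,0,0,0]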